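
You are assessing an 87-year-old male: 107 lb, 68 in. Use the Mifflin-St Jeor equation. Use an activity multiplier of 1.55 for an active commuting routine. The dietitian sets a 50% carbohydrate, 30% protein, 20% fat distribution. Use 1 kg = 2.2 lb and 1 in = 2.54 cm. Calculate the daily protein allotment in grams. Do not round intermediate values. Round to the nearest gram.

Convert to metric: weight = 107 ÷ 2.2 = 48.6364 kg; height = 68 × 2.54 = 172.72 cm.
Mifflin-St Jeor (male): BMR = 10(48.6364) + 6.25(172.72) − 5(87) + 5 = 486.3636 + 1079.5 − 435 + 5 = 1135.8636 kcal/day.
TEE = 1135.8636 × 1.55 = 1760.5886 kcal/day.
Protein energy = 30% × 1760.5886 = 528.1766 kcal.
Protein = 528.1766 ÷ 4 kcal/g = 132.0441 g.

132 g/day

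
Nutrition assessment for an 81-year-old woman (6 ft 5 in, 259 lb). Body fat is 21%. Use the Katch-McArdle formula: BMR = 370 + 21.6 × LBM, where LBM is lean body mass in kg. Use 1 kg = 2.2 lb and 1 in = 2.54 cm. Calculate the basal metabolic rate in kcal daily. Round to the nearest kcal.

2379 kcal daily

Convert to metric: weight = 259 ÷ 2.2 = 117.7273 kg; height = (6×12 + 5) × 2.54 = 77 × 2.54 = 195.58 cm.
LBM = 117.7273 × (1 − 0.21) = 93.0045 kg. Katch-McArdle: BMR = 370 + 21.6 × 93.0045 = 2378.8982 kcal/day.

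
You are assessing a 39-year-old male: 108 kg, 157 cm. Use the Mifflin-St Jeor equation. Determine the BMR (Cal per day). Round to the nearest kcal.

Mifflin-St Jeor (male): BMR = 10(108) + 6.25(157) − 5(39) + 5 = 1080 + 981.25 − 195 + 5 = 1871.25 kcal/day.

1871 Cal per day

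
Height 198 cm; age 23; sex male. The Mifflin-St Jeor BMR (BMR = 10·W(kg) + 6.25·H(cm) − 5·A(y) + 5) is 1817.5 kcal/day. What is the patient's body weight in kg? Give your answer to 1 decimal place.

1817.5 = 10·W + 6.25(198) − 5(23) + 5
10·W = 1817.5 − 1127.5 = 690, so W = 69 kg.

69.0 kg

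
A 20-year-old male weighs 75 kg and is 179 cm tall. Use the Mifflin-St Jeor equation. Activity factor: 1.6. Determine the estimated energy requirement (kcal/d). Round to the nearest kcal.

2838 kcal/d

Mifflin-St Jeor (male): BMR = 10(75) + 6.25(179) − 5(20) + 5 = 750 + 1118.75 − 100 + 5 = 1773.75 kcal/day.
TEE = BMR × activity factor = 1773.75 × 1.6 = 2838 kcal/day.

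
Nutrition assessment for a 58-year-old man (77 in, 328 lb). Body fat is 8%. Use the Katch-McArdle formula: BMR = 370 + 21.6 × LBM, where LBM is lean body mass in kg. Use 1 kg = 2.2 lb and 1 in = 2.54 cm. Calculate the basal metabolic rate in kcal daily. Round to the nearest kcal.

Convert to metric: weight = 328 ÷ 2.2 = 149.0909 kg; height = 77 × 2.54 = 195.58 cm.
LBM = 149.0909 × (1 − 0.08) = 137.1636 kg. Katch-McArdle: BMR = 370 + 21.6 × 137.1636 = 3332.7345 kcal/day.

3333 kcal daily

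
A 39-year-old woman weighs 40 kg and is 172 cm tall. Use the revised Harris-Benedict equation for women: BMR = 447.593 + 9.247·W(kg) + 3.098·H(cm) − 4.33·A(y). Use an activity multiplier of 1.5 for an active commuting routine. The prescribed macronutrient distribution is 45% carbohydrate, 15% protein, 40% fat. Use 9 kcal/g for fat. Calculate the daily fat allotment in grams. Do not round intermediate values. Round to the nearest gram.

79 g/day

Harris-Benedict: BMR = 447.593 + 9.247(40) + 3.098(172) − 4.33(39) = 1181.459 kcal/day.
TEE = 1181.459 × 1.5 = 1772.1885 kcal/day.
Fat energy = 40% × 1772.1885 = 708.8754 kcal.
Fat = 708.8754 ÷ 9 kcal/g = 78.7639 g.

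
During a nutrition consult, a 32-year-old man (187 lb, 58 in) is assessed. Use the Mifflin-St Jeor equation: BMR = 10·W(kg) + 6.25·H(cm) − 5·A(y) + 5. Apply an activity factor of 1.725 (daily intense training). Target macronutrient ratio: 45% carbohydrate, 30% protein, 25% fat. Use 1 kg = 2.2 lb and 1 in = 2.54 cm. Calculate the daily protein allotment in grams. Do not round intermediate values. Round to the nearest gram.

Convert to metric: weight = 187 ÷ 2.2 = 85 kg; height = 58 × 2.54 = 147.32 cm.
Mifflin-St Jeor (male): BMR = 10(85) + 6.25(147.32) − 5(32) + 5 = 850 + 920.75 − 160 + 5 = 1615.75 kcal/day.
TEE = 1615.75 × 1.725 = 2787.1688 kcal/day.
Protein energy = 30% × 2787.1688 = 836.1506 kcal.
Protein = 836.1506 ÷ 4 kcal/g = 209.0377 g.

209 g/day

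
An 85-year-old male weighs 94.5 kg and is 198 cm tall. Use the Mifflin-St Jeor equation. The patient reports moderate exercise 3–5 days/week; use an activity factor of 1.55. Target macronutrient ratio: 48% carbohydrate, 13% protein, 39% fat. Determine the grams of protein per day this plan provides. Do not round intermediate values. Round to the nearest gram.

Mifflin-St Jeor (male): BMR = 10(94.5) + 6.25(198) − 5(85) + 5 = 945 + 1237.5 − 425 + 5 = 1762.5 kcal/day.
TEE = 1762.5 × 1.55 = 2731.875 kcal/day.
Protein energy = 13% × 2731.875 = 355.1438 kcal.
Protein = 355.1438 ÷ 4 kcal/g = 88.7859 g.

89 g/day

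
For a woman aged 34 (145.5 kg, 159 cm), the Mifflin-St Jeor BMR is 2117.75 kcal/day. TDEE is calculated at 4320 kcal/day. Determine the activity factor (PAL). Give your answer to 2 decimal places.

Activity factor = TEE ÷ BMR = 4320 ÷ 2117.75 = 2.04.

2.04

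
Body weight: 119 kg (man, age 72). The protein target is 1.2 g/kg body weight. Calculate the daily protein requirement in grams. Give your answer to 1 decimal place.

142.8 g/day

Protein = 1.2 g/kg × 119 kg = 142.8 g/day.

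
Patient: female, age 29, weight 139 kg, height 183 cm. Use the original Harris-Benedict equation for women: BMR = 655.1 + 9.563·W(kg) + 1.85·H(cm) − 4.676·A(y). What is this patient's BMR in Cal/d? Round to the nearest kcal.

2187 Cal/d

Harris-Benedict: BMR = 655.1 + 9.563(139) + 1.85(183) − 4.676(29) = 2187.303 kcal/day.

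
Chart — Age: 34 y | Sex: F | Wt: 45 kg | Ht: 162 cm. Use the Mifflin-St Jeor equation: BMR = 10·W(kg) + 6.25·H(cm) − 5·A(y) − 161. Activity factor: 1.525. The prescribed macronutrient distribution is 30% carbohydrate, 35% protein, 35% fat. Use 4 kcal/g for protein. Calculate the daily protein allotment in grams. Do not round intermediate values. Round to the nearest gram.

Mifflin-St Jeor (female): BMR = 10(45) + 6.25(162) − 5(34) − 161 = 450 + 1012.5 − 170 − 161 = 1131.5 kcal/day.
TEE = 1131.5 × 1.525 = 1725.5375 kcal/day.
Protein energy = 35% × 1725.5375 = 603.9381 kcal.
Protein = 603.9381 ÷ 4 kcal/g = 150.9845 g.

151 g/day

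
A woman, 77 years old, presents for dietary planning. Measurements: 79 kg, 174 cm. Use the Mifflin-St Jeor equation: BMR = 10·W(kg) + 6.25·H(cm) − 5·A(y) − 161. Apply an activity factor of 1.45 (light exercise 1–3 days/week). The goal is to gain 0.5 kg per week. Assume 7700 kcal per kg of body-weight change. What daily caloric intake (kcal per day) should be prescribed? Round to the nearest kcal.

2481 kcal per day

Mifflin-St Jeor (female): BMR = 10(79) + 6.25(174) − 5(77) − 161 = 790 + 1087.5 − 385 − 161 = 1331.5 kcal/day.
TEE = 1331.5 × 1.45 = 1930.675 kcal/day.
Required daily surplus = 0.5 × 7700 ÷ 7 = 550 kcal/day.
Target intake = 1930.675 + 550 = 2480.675 kcal/day.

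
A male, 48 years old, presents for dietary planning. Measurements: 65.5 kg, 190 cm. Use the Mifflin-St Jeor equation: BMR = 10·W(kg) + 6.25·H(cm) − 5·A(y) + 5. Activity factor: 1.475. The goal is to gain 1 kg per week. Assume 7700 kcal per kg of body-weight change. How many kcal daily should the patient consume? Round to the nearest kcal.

Mifflin-St Jeor (male): BMR = 10(65.5) + 6.25(190) − 5(48) + 5 = 655 + 1187.5 − 240 + 5 = 1607.5 kcal/day.
TEE = 1607.5 × 1.475 = 2371.0625 kcal/day.
Required daily surplus = 1 × 7700 ÷ 7 = 1100 kcal/day.
Target intake = 2371.0625 + 1100 = 3471.0625 kcal/day.

3471 kcal daily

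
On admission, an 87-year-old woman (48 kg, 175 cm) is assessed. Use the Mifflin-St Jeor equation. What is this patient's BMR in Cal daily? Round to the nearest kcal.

978 Cal daily

Mifflin-St Jeor (female): BMR = 10(48) + 6.25(175) − 5(87) − 161 = 480 + 1093.75 − 435 − 161 = 977.75 kcal/day.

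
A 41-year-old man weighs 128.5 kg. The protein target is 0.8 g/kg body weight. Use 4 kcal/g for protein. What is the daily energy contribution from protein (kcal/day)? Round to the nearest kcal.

Protein = 0.8 g/kg × 128.5 kg = 102.8 g/day.
Protein energy = 102.8 g × 4 kcal/g = 411.2 kcal/day.

411 kcal/day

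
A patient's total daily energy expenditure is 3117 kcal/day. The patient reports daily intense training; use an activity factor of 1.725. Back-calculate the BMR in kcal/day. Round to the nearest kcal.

BMR = TEE ÷ activity factor = 3117 ÷ 1.725 = 1806.9565 kcal/day.

1807 kcal/day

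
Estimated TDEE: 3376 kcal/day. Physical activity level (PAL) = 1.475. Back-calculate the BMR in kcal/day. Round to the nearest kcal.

BMR = TEE ÷ activity factor = 3376 ÷ 1.475 = 2288.8136 kcal/day.

2289 kcal/day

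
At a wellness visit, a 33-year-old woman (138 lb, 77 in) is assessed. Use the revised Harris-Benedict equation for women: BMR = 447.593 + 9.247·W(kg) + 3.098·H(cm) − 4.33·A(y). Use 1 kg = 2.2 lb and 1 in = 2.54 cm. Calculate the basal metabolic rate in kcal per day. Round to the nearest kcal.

1491 kcal per day

Convert to metric: weight = 138 ÷ 2.2 = 62.7273 kg; height = 77 × 2.54 = 195.58 cm.
Harris-Benedict: BMR = 447.593 + 9.247(62.7273) + 3.098(195.58) − 4.33(33) = 1490.6489 kcal/day.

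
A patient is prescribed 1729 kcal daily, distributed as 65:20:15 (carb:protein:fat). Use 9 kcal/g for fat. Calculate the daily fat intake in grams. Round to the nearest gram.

29 g/day

Fat energy = 15% × 1729 = 259.35 kcal.
At 9 kcal/g: 259.35 ÷ 9 = 28.8167 g.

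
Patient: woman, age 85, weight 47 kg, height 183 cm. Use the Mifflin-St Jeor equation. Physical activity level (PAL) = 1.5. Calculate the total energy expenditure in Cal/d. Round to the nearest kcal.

Mifflin-St Jeor (female): BMR = 10(47) + 6.25(183) − 5(85) − 161 = 470 + 1143.75 − 425 − 161 = 1027.75 kcal/day.
TEE = BMR × activity factor = 1027.75 × 1.5 = 1541.625 kcal/day.

1542 Cal/d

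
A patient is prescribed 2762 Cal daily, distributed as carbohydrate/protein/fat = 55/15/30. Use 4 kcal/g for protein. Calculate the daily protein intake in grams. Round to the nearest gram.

Protein energy = 15% × 2762 = 414.3 kcal.
At 4 kcal/g: 414.3 ÷ 4 = 103.575 g.

104 g/day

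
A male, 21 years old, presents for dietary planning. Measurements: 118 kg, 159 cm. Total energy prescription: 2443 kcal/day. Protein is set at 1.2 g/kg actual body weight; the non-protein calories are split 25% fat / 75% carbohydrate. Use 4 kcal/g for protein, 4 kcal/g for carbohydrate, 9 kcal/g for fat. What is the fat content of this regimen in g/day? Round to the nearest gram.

Protein = 1.2 × 118 = 141.6 g → 141.6 × 4 = 566.4 kcal.
Non-protein calories = 2443 − 566.4 = 1876.6 kcal.
Fat: 25% × 1876.6 = 469.15 kcal; carbohydrate: 1407.45 kcal.
Fat: 469.15 kcal ÷ 9 kcal/g = 52.1278 g.

52 g/day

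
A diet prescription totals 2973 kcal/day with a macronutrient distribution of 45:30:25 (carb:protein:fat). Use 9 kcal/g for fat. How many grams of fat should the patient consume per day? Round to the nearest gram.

83 g/day

Fat energy = 25% × 2973 = 743.25 kcal.
At 9 kcal/g: 743.25 ÷ 9 = 82.5833 g.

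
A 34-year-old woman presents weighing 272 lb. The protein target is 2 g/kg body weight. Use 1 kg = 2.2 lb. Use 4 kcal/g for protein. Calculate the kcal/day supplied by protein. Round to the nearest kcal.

989 kcal/day

Weight in kg = 272 ÷ 2.2 = 123.6364 kg.
Protein = 2 g/kg × 123.6364 kg = 247.2727 g/day.
Protein energy = 247.2727 g × 4 kcal/g = 989.0909 kcal/day.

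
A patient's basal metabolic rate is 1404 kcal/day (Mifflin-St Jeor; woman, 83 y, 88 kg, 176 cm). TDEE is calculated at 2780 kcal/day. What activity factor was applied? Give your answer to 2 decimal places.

1.98

Activity factor = TEE ÷ BMR = 2780 ÷ 1404 = 1.98.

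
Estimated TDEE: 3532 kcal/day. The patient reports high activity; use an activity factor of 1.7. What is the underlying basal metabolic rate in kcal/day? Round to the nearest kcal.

BMR = TEE ÷ activity factor = 3532 ÷ 1.7 = 2077.6471 kcal/day.

2078 kcal/day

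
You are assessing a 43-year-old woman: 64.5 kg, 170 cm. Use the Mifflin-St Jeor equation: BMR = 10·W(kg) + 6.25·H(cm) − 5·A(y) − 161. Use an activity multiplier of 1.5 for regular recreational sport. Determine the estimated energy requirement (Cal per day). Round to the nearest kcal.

1997 Cal per day

Mifflin-St Jeor (female): BMR = 10(64.5) + 6.25(170) − 5(43) − 161 = 645 + 1062.5 − 215 − 161 = 1331.5 kcal/day.
TEE = BMR × activity factor = 1331.5 × 1.5 = 1997.25 kcal/day.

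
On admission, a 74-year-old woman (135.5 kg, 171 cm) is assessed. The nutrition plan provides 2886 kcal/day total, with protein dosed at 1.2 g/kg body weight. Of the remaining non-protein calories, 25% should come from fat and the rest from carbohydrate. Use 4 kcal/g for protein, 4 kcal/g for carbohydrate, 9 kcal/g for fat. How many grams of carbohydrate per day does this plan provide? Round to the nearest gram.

419 g/day

Protein = 1.2 × 135.5 = 162.6 g → 162.6 × 4 = 650.4 kcal.
Non-protein calories = 2886 − 650.4 = 2235.6 kcal.
Fat: 25% × 2235.6 = 558.9 kcal; carbohydrate: 1676.7 kcal.
Carbohydrate: 1676.7 kcal ÷ 4 kcal/g = 419.175 g.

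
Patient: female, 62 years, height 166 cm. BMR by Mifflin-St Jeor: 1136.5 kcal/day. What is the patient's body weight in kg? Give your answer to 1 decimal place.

57.0 kg

1136.5 = 10·W + 6.25(166) − 5(62) − 161
10·W = 1136.5 − 566.5 = 570, so W = 57 kg.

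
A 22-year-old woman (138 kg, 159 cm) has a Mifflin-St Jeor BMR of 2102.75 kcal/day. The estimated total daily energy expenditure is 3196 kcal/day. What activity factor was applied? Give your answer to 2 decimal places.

Activity factor = TEE ÷ BMR = 3196 ÷ 2102.75 = 1.52.

1.52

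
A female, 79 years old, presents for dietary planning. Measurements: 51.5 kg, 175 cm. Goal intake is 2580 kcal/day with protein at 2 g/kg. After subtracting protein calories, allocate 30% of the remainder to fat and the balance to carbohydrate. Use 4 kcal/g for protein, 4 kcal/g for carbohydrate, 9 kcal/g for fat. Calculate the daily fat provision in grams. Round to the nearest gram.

72 g/day

Protein = 2 × 51.5 = 103 g → 103 × 4 = 412 kcal.
Non-protein calories = 2580 − 412 = 2168 kcal.
Fat: 30% × 2168 = 650.4 kcal; carbohydrate: 1517.6 kcal.
Fat: 650.4 kcal ÷ 9 kcal/g = 72.2667 g.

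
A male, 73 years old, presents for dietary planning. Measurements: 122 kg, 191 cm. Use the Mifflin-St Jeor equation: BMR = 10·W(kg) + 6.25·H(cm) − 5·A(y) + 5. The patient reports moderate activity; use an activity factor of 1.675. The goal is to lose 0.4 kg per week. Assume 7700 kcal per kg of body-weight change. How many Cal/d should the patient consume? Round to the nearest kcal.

Mifflin-St Jeor (male): BMR = 10(122) + 6.25(191) − 5(73) + 5 = 1220 + 1193.75 − 365 + 5 = 2053.75 kcal/day.
TEE = 2053.75 × 1.675 = 3440.0313 kcal/day.
Required daily deficit = 0.4 × 7700 ÷ 7 = 440 kcal/day.
Target intake = 3440.0313 − 440 = 3000.0313 kcal/day.

3000 Cal/d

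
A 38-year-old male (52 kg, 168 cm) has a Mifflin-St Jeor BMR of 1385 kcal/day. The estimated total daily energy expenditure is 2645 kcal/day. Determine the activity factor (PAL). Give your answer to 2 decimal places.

Activity factor = TEE ÷ BMR = 2645 ÷ 1385 = 1.91.

1.91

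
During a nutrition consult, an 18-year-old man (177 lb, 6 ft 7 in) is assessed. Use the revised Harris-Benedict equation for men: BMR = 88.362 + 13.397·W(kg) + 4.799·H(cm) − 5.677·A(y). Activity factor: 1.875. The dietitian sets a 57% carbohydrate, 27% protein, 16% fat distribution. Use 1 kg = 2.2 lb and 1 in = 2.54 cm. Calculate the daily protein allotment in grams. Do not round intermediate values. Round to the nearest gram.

257 g/day

Convert to metric: weight = 177 ÷ 2.2 = 80.4545 kg; height = (6×12 + 7) × 2.54 = 79 × 2.54 = 200.66 cm.
Harris-Benedict: BMR = 88.362 + 13.397(80.4545) + 4.799(200.66) − 5.677(18) = 2026.9929 kcal/day.
TEE = 2026.9929 × 1.875 = 3800.6117 kcal/day.
Protein energy = 27% × 3800.6117 = 1026.1651 kcal.
Protein = 1026.1651 ÷ 4 kcal/g = 256.5413 g.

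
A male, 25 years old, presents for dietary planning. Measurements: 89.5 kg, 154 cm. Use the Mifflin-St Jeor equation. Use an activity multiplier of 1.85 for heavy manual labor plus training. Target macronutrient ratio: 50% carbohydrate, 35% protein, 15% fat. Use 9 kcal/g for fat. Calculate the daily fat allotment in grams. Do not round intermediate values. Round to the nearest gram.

54 g/day

Mifflin-St Jeor (male): BMR = 10(89.5) + 6.25(154) − 5(25) + 5 = 895 + 962.5 − 125 + 5 = 1737.5 kcal/day.
TEE = 1737.5 × 1.85 = 3214.375 kcal/day.
Fat energy = 15% × 3214.375 = 482.1563 kcal.
Fat = 482.1563 ÷ 9 kcal/g = 53.5729 g.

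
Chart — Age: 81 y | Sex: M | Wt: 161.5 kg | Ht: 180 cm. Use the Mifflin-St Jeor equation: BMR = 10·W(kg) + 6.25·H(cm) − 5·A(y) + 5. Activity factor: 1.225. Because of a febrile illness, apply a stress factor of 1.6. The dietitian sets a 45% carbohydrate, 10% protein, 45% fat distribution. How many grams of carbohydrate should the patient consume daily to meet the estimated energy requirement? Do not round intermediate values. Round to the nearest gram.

516 g/day

Mifflin-St Jeor (male): BMR = 10(161.5) + 6.25(180) − 5(81) + 5 = 1615 + 1125 − 405 + 5 = 2340 kcal/day.
TEE = 2340 × 1.225 = 2866.5 kcal/day.
With stress factor 1.6: 2866.5 × 1.6 = 4586.4 kcal/day.
Carbohydrate energy = 45% × 4586.4 = 2063.88 kcal.
Carbohydrate = 2063.88 ÷ 4 kcal/g = 515.97 g.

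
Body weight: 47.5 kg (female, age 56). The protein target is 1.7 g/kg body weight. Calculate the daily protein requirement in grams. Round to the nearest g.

81 g/day

Protein = 1.7 g/kg × 47.5 kg = 80.75 g/day.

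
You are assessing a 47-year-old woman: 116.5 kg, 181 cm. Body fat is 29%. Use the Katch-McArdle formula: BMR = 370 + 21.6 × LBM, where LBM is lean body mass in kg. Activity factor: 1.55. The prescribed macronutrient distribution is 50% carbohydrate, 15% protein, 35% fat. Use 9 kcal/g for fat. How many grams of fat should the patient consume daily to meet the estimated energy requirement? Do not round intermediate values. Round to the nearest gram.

LBM = 116.5 × (1 − 0.29) = 82.715 kg. Katch-McArdle: BMR = 370 + 21.6 × 82.715 = 2156.644 kcal/day.
TEE = 2156.644 × 1.55 = 3342.7982 kcal/day.
Fat energy = 35% × 3342.7982 = 1169.9794 kcal.
Fat = 1169.9794 ÷ 9 kcal/g = 129.9977 g.

130 g/day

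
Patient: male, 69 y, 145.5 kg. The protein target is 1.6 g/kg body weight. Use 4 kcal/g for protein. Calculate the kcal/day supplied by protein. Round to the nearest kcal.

931 kcal/day

Protein = 1.6 g/kg × 145.5 kg = 232.8 g/day.
Protein energy = 232.8 g × 4 kcal/g = 931.2 kcal/day.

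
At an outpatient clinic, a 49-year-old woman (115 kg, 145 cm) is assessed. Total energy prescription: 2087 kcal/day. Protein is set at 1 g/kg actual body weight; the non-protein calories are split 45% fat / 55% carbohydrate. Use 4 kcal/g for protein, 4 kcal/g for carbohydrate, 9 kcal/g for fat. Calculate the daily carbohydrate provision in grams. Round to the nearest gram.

Protein = 1 × 115 = 115 g → 115 × 4 = 460 kcal.
Non-protein calories = 2087 − 460 = 1627 kcal.
Fat: 45% × 1627 = 732.15 kcal; carbohydrate: 894.85 kcal.
Carbohydrate: 894.85 kcal ÷ 4 kcal/g = 223.7125 g.

224 g/day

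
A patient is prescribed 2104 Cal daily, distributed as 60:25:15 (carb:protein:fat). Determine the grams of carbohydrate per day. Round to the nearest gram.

Carbohydrate energy = 60% × 2104 = 1262.4 kcal.
At 4 kcal/g: 1262.4 ÷ 4 = 315.6 g.

316 g/day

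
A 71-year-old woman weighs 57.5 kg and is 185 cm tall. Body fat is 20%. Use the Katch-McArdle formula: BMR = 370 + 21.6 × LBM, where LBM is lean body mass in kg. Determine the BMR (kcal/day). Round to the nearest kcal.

LBM = 57.5 × (1 − 0.2) = 46 kg. Katch-McArdle: BMR = 370 + 21.6 × 46 = 1363.6 kcal/day.

1364 kcal/day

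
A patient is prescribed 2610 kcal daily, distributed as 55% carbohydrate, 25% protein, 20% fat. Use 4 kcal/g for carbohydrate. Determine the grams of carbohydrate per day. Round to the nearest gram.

Carbohydrate energy = 55% × 2610 = 1435.5 kcal.
At 4 kcal/g: 1435.5 ÷ 4 = 358.875 g.

359 g/day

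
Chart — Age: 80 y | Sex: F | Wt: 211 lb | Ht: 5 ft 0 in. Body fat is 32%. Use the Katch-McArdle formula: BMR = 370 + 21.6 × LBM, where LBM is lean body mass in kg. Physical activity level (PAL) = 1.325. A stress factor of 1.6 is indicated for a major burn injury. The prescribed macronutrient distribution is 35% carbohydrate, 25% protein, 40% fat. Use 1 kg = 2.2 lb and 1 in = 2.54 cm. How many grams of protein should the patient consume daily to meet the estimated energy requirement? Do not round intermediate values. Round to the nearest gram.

Convert to metric: weight = 211 ÷ 2.2 = 95.9091 kg; height = (5×12 + 0) × 2.54 = 60 × 2.54 = 152.4 cm.
LBM = 95.9091 × (1 − 0.32) = 65.2182 kg. Katch-McArdle: BMR = 370 + 21.6 × 65.2182 = 1778.7127 kcal/day.
TEE = 1778.7127 × 1.325 = 2356.7944 kcal/day.
With stress factor 1.6: 2356.7944 × 1.6 = 3770.871 kcal/day.
Protein energy = 25% × 3770.871 = 942.7177 kcal.
Protein = 942.7177 ÷ 4 kcal/g = 235.6794 g.

236 g/day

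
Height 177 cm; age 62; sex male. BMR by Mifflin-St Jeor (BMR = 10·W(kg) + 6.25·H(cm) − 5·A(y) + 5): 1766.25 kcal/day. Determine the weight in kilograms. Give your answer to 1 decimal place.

96.5 kg

1766.25 = 10·W + 6.25(177) − 5(62) + 5
10·W = 1766.25 − 801.25 = 965, so W = 96.5 kg.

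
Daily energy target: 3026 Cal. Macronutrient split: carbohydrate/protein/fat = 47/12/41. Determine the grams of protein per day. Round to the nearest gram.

Protein energy = 12% × 3026 = 363.12 kcal.
At 4 kcal/g: 363.12 ÷ 4 = 90.78 g.

91 g/day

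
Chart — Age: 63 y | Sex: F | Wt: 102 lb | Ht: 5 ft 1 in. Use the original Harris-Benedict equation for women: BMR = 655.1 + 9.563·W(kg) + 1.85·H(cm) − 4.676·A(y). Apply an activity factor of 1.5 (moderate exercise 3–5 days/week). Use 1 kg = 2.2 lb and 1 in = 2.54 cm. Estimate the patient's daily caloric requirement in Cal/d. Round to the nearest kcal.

Convert to metric: weight = 102 ÷ 2.2 = 46.3636 kg; height = (5×12 + 1) × 2.54 = 61 × 2.54 = 154.94 cm.
Harris-Benedict: BMR = 655.1 + 9.563(46.3636) + 1.85(154.94) − 4.676(63) = 1090.5265 kcal/day.
TEE = BMR × activity factor = 1090.5265 × 1.5 = 1635.7897 kcal/day.

1636 Cal/d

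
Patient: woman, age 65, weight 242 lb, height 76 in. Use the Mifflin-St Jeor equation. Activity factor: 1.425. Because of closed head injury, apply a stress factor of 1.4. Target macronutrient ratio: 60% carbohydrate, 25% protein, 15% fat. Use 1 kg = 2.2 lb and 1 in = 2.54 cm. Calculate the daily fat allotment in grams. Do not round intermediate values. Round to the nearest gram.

Convert to metric: weight = 242 ÷ 2.2 = 110 kg; height = 76 × 2.54 = 193.04 cm.
Mifflin-St Jeor (female): BMR = 10(110) + 6.25(193.04) − 5(65) − 161 = 1100 + 1206.5 − 325 − 161 = 1820.5 kcal/day.
TEE = 1820.5 × 1.425 = 2594.2125 kcal/day.
With stress factor 1.4: 2594.2125 × 1.4 = 3631.8975 kcal/day.
Fat energy = 15% × 3631.8975 = 544.7846 kcal.
Fat = 544.7846 ÷ 9 kcal/g = 60.5316 g.

61 g/day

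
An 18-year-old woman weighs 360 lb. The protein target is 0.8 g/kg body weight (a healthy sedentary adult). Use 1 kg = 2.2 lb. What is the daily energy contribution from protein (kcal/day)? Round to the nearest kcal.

Weight in kg = 360 ÷ 2.2 = 163.6364 kg.
Protein = 0.8 g/kg × 163.6364 kg = 130.9091 g/day.
Protein energy = 130.9091 g × 4 kcal/g = 523.6364 kcal/day.

524 kcal/day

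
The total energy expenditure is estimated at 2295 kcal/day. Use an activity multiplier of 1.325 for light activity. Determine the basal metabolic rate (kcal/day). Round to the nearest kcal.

BMR = TEE ÷ activity factor = 2295 ÷ 1.325 = 1732.0755 kcal/day.

1732 kcal/day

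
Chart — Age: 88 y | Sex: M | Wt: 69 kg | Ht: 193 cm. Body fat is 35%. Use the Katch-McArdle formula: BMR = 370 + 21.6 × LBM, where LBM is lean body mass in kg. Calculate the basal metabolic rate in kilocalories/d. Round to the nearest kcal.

LBM = 69 × (1 − 0.35) = 44.85 kg. Katch-McArdle: BMR = 370 + 21.6 × 44.85 = 1338.76 kcal/day.

1339 kilocalories/d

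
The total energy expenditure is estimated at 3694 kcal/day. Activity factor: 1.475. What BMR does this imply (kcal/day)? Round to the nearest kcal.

BMR = TEE ÷ activity factor = 3694 ÷ 1.475 = 2504.4068 kcal/day.

2504 kcal/day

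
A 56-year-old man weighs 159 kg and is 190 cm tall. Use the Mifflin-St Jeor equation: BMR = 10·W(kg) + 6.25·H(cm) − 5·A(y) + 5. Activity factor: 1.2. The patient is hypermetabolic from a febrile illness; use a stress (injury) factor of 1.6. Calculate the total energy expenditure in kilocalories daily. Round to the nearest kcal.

4805 kilocalories daily

Mifflin-St Jeor (male): BMR = 10(159) + 6.25(190) − 5(56) + 5 = 1590 + 1187.5 − 280 + 5 = 2502.5 kcal/day.
TEE = BMR × activity factor = 2502.5 × 1.2 = 3003 kcal/day.
Apply stress factor: 3003 × 1.6 = 4804.8 kcal/day.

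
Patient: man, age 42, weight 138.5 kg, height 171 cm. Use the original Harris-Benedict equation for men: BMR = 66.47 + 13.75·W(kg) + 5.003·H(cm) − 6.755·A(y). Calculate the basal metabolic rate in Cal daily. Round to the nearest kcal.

Harris-Benedict: BMR = 66.47 + 13.75(138.5) + 5.003(171) − 6.755(42) = 2542.648 kcal/day.

2543 Cal daily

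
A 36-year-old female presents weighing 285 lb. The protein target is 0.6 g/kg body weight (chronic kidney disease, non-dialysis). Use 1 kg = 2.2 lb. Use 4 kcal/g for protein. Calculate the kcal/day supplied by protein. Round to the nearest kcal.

311 kcal/day

Weight in kg = 285 ÷ 2.2 = 129.5455 kg.
Protein = 0.6 g/kg × 129.5455 kg = 77.7273 g/day.
Protein energy = 77.7273 g × 4 kcal/g = 310.9091 kcal/day.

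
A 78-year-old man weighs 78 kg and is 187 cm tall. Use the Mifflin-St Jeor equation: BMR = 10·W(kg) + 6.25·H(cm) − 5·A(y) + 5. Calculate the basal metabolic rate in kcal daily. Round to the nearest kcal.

Mifflin-St Jeor (male): BMR = 10(78) + 6.25(187) − 5(78) + 5 = 780 + 1168.75 − 390 + 5 = 1563.75 kcal/day.

1564 kcal daily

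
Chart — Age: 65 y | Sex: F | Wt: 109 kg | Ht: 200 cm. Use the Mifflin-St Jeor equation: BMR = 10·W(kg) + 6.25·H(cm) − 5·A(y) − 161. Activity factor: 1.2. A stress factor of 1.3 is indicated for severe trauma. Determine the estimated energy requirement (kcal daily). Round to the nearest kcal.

2892 kcal daily

Mifflin-St Jeor (female): BMR = 10(109) + 6.25(200) − 5(65) − 161 = 1090 + 1250 − 325 − 161 = 1854 kcal/day.
TEE = BMR × activity factor = 1854 × 1.2 = 2224.8 kcal/day.
Apply stress factor: 2224.8 × 1.3 = 2892.24 kcal/day.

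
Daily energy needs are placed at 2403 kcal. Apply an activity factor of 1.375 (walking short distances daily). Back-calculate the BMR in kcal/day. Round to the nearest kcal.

1748 kcal/day

BMR = TEE ÷ activity factor = 2403 ÷ 1.375 = 1747.6364 kcal/day.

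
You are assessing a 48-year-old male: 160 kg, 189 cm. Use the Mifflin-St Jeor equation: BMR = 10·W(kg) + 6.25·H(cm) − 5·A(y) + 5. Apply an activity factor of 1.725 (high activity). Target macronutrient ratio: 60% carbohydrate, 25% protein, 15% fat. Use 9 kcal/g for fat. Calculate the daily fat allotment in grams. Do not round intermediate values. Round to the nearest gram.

Mifflin-St Jeor (male): BMR = 10(160) + 6.25(189) − 5(48) + 5 = 1600 + 1181.25 − 240 + 5 = 2546.25 kcal/day.
TEE = 2546.25 × 1.725 = 4392.2813 kcal/day.
Fat energy = 15% × 4392.2813 = 658.8422 kcal.
Fat = 658.8422 ÷ 9 kcal/g = 73.2047 g.

73 g/day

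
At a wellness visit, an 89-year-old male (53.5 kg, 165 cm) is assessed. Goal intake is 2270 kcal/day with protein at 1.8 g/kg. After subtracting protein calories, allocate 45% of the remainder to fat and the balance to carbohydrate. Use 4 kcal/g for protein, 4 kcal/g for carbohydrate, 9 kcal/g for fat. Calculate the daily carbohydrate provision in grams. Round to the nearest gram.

259 g/day

Protein = 1.8 × 53.5 = 96.3 g → 96.3 × 4 = 385.2 kcal.
Non-protein calories = 2270 − 385.2 = 1884.8 kcal.
Fat: 45% × 1884.8 = 848.16 kcal; carbohydrate: 1036.64 kcal.
Carbohydrate: 1036.64 kcal ÷ 4 kcal/g = 259.16 g.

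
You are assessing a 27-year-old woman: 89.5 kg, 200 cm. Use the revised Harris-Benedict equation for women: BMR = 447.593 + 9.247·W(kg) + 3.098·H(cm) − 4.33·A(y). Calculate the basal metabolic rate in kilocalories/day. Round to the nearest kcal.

1778 kilocalories/day

Harris-Benedict: BMR = 447.593 + 9.247(89.5) + 3.098(200) − 4.33(27) = 1777.8895 kcal/day.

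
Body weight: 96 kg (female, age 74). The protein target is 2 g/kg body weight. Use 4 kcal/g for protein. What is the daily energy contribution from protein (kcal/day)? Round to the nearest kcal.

768 kcal/day

Protein = 2 g/kg × 96 kg = 192 g/day.
Protein energy = 192 g × 4 kcal/g = 768 kcal/day.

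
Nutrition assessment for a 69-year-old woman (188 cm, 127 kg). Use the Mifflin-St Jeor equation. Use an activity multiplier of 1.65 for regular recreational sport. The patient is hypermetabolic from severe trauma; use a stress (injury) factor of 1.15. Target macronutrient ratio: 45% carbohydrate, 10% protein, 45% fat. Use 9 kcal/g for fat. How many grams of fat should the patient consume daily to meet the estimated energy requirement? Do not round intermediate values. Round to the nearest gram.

184 g/day

Mifflin-St Jeor (female): BMR = 10(127) + 6.25(188) − 5(69) − 161 = 1270 + 1175 − 345 − 161 = 1939 kcal/day.
TEE = 1939 × 1.65 = 3199.35 kcal/day.
With stress factor 1.15: 3199.35 × 1.15 = 3679.2525 kcal/day.
Fat energy = 45% × 3679.2525 = 1655.6636 kcal.
Fat = 1655.6636 ÷ 9 kcal/g = 183.9626 g.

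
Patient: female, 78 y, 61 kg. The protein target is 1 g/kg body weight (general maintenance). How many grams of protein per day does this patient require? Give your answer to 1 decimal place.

61.0 g/day

Protein = 1 g/kg × 61 kg = 61 g/day.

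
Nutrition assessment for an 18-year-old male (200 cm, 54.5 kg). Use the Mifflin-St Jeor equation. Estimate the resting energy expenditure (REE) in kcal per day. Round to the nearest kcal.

Mifflin-St Jeor (male): BMR = 10(54.5) + 6.25(200) − 5(18) + 5 = 545 + 1250 − 90 + 5 = 1710 kcal/day.

1710 kcal per day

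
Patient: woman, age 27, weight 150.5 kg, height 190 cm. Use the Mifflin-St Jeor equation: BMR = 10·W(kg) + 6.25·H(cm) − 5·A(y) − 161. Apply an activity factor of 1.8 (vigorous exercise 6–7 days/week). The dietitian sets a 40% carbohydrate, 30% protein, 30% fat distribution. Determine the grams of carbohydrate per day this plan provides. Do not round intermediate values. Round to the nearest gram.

431 g/day

Mifflin-St Jeor (female): BMR = 10(150.5) + 6.25(190) − 5(27) − 161 = 1505 + 1187.5 − 135 − 161 = 2396.5 kcal/day.
TEE = 2396.5 × 1.8 = 4313.7 kcal/day.
Carbohydrate energy = 40% × 4313.7 = 1725.48 kcal.
Carbohydrate = 1725.48 ÷ 4 kcal/g = 431.37 g.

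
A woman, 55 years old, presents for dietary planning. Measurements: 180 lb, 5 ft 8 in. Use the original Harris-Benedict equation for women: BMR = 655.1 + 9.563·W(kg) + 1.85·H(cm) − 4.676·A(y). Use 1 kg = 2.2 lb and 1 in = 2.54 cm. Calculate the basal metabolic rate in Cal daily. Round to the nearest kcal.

Convert to metric: weight = 180 ÷ 2.2 = 81.8182 kg; height = (5×12 + 8) × 2.54 = 68 × 2.54 = 172.72 cm.
Harris-Benedict: BMR = 655.1 + 9.563(81.8182) + 1.85(172.72) − 4.676(55) = 1499.8793 kcal/day.

1500 Cal daily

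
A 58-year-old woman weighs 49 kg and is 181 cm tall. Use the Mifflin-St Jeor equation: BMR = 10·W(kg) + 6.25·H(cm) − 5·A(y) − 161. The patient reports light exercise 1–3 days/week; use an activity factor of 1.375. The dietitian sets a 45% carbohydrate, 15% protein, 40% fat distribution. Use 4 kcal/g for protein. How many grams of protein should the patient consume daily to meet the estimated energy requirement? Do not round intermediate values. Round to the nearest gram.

60 g/day

Mifflin-St Jeor (female): BMR = 10(49) + 6.25(181) − 5(58) − 161 = 490 + 1131.25 − 290 − 161 = 1170.25 kcal/day.
TEE = 1170.25 × 1.375 = 1609.0938 kcal/day.
Protein energy = 15% × 1609.0938 = 241.3641 kcal.
Protein = 241.3641 ÷ 4 kcal/g = 60.341 g.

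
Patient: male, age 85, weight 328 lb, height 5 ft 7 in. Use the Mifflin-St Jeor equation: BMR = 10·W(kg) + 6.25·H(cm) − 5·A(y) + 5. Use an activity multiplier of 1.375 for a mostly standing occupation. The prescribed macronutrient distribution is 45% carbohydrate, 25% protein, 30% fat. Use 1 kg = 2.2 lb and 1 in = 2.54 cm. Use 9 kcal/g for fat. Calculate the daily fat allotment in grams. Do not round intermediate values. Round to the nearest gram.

Convert to metric: weight = 328 ÷ 2.2 = 149.0909 kg; height = (5×12 + 7) × 2.54 = 67 × 2.54 = 170.18 cm.
Mifflin-St Jeor (male): BMR = 10(149.0909) + 6.25(170.18) − 5(85) + 5 = 1490.9091 + 1063.625 − 425 + 5 = 2134.5341 kcal/day.
TEE = 2134.5341 × 1.375 = 2934.9844 kcal/day.
Fat energy = 30% × 2934.9844 = 880.4953 kcal.
Fat = 880.4953 ÷ 9 kcal/g = 97.8328 g.

98 g/day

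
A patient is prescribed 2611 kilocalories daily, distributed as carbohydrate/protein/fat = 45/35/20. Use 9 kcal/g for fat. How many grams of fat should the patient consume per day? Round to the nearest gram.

58 g/day

Fat energy = 20% × 2611 = 522.2 kcal.
At 9 kcal/g: 522.2 ÷ 9 = 58.0222 g.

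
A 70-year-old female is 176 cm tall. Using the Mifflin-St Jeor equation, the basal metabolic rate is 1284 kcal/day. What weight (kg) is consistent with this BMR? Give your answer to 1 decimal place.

1284 = 10·W + 6.25(176) − 5(70) − 161
10·W = 1284 − 589 = 695, so W = 69.5 kg.

69.5 kg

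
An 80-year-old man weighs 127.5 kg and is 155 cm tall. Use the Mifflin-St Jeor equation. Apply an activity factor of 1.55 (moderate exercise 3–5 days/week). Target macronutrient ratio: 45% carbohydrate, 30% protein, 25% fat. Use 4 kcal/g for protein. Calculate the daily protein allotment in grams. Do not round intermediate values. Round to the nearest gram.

215 g/day

Mifflin-St Jeor (male): BMR = 10(127.5) + 6.25(155) − 5(80) + 5 = 1275 + 968.75 − 400 + 5 = 1848.75 kcal/day.
TEE = 1848.75 × 1.55 = 2865.5625 kcal/day.
Protein energy = 30% × 2865.5625 = 859.6688 kcal.
Protein = 859.6688 ÷ 4 kcal/g = 214.9172 g.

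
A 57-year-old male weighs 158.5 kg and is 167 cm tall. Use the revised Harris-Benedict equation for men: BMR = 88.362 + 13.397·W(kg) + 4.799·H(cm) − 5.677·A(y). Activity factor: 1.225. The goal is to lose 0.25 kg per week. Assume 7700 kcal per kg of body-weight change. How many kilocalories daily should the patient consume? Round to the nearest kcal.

Harris-Benedict: BMR = 88.362 + 13.397(158.5) + 4.799(167) − 5.677(57) = 2689.6305 kcal/day.
TEE = 2689.6305 × 1.225 = 3294.7974 kcal/day.
Required daily deficit = 0.25 × 7700 ÷ 7 = 275 kcal/day.
Target intake = 3294.7974 − 275 = 3019.7974 kcal/day.

3020 kilocalories daily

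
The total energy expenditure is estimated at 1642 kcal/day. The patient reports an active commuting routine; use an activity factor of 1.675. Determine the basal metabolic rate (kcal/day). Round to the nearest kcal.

BMR = TEE ÷ activity factor = 1642 ÷ 1.675 = 980.2985 kcal/day.

980 kcal/day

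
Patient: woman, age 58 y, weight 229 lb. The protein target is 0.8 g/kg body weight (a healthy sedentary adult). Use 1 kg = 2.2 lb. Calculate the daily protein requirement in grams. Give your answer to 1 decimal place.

Weight in kg = 229 ÷ 2.2 = 104.0909 kg.
Protein = 0.8 g/kg × 104.0909 kg = 83.2727 g/day.

83.3 g/day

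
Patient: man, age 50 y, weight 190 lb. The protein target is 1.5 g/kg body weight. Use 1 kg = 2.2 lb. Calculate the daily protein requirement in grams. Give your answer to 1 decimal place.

Weight in kg = 190 ÷ 2.2 = 86.3636 kg.
Protein = 1.5 g/kg × 86.3636 kg = 129.5455 g/day.

129.5 g/day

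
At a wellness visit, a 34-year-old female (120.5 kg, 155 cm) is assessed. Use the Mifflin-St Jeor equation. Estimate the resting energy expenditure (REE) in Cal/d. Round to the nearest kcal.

Mifflin-St Jeor (female): BMR = 10(120.5) + 6.25(155) − 5(34) − 161 = 1205 + 968.75 − 170 − 161 = 1842.75 kcal/day.

1843 Cal/d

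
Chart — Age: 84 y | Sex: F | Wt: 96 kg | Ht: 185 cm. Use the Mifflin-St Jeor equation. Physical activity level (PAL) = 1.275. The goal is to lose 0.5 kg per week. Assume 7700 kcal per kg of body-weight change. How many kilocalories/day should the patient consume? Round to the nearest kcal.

1407 kilocalories/day

Mifflin-St Jeor (female): BMR = 10(96) + 6.25(185) − 5(84) − 161 = 960 + 1156.25 − 420 − 161 = 1535.25 kcal/day.
TEE = 1535.25 × 1.275 = 1957.4438 kcal/day.
Required daily deficit = 0.5 × 7700 ÷ 7 = 550 kcal/day.
Target intake = 1957.4438 − 550 = 1407.4438 kcal/day.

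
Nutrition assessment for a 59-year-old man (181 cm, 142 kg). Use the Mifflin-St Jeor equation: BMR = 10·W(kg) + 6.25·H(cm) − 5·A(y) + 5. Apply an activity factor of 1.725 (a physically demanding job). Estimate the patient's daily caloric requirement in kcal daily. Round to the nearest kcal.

Mifflin-St Jeor (male): BMR = 10(142) + 6.25(181) − 5(59) + 5 = 1420 + 1131.25 − 295 + 5 = 2261.25 kcal/day.
TEE = BMR × activity factor = 2261.25 × 1.725 = 3900.6563 kcal/day.

3901 kcal daily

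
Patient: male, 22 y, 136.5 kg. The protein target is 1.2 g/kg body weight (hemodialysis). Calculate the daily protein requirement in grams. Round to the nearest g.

Protein = 1.2 g/kg × 136.5 kg = 163.8 g/day.

164 g/day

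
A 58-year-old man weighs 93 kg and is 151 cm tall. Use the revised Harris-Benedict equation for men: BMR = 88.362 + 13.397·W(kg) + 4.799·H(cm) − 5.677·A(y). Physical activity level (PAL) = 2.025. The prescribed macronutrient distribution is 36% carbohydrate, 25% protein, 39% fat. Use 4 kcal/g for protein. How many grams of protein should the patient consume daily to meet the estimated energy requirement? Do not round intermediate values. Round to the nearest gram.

Harris-Benedict: BMR = 88.362 + 13.397(93) + 4.799(151) − 5.677(58) = 1729.666 kcal/day.
TEE = 1729.666 × 2.025 = 3502.5737 kcal/day.
Protein energy = 25% × 3502.5737 = 875.6434 kcal.
Protein = 875.6434 ÷ 4 kcal/g = 218.9109 g.

219 g/day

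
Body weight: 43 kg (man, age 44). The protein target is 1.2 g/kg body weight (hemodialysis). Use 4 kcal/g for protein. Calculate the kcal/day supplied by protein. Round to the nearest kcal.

206 kcal/day

Protein = 1.2 g/kg × 43 kg = 51.6 g/day.
Protein energy = 51.6 g × 4 kcal/g = 206.4 kcal/day.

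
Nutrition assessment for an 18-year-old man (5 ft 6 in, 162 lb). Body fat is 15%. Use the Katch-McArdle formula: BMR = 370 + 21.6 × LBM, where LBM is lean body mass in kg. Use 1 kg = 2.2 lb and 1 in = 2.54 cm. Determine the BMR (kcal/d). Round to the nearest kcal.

Convert to metric: weight = 162 ÷ 2.2 = 73.6364 kg; height = (5×12 + 6) × 2.54 = 66 × 2.54 = 167.64 cm.
LBM = 73.6364 × (1 − 0.15) = 62.5909 kg. Katch-McArdle: BMR = 370 + 21.6 × 62.5909 = 1721.9636 kcal/day.

1722 kcal/d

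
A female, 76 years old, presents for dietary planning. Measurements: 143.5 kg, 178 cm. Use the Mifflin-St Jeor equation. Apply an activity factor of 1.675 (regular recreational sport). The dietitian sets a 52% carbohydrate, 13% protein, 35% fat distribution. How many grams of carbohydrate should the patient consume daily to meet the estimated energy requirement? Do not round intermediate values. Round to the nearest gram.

Mifflin-St Jeor (female): BMR = 10(143.5) + 6.25(178) − 5(76) − 161 = 1435 + 1112.5 − 380 − 161 = 2006.5 kcal/day.
TEE = 2006.5 × 1.675 = 3360.8875 kcal/day.
Carbohydrate energy = 52% × 3360.8875 = 1747.6615 kcal.
Carbohydrate = 1747.6615 ÷ 4 kcal/g = 436.9154 g.

437 g/day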